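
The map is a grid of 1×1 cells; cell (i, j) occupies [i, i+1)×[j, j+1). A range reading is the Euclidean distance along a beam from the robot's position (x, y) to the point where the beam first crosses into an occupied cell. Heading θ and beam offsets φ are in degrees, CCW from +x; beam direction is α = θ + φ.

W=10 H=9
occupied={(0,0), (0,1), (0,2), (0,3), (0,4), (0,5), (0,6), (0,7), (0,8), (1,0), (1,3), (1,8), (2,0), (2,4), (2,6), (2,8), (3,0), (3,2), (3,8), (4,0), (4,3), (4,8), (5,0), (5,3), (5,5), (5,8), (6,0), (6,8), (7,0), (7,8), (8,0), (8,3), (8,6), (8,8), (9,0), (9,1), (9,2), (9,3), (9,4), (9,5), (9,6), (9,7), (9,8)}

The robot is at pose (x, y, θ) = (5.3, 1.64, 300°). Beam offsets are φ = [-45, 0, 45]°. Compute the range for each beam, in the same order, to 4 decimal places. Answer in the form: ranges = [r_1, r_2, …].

beam 1: φ=-45°, α=255°
  d=(-0.2588,-0.9659)  start (5,1)  tX=1.1591 tY=0.6626  stride 1/|dx|=3.8637 1/|dy|=1.0353
    cross y-line → (5,0), t=0.6626 (wall)
  → r_1 = 0.6626
beam 2: φ=0°, α=300°
  d=(0.5000,-0.8660)  start (5,1)  tX=1.4000 tY=0.7390  stride 1/|dx|=2.0000 1/|dy|=1.1547
    cross y-line → (5,0), t=0.7390 (wall)
  → r_2 = 0.7390
beam 3: φ=45°, α=345°
  d=(0.9659,-0.2588)  start (5,1)  tX=0.7247 tY=2.4728  stride 1/|dx|=1.0353 1/|dy|=3.8637
    cross x-line → (6,1), t=0.7247
    cross x-line → (7,1), t=1.7600
    cross y-line → (7,0), t=2.4728 (wall)
  → r_3 = 2.4728

ranges = [0.6626, 0.7390, 2.4728]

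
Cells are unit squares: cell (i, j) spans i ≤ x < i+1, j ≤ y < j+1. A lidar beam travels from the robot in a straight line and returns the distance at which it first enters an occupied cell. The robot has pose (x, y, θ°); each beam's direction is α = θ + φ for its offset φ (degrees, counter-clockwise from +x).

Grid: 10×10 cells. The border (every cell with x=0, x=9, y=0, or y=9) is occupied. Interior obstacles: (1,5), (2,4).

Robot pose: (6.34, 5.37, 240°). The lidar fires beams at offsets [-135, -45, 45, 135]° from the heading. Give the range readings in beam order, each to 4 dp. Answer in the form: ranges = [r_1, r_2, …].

ranges = [3.7581, 3.4578, 4.5242, 2.7538]

beam 1: φ=-135°, α=105°
  direction (-0.2588, 0.9659); cell (6,5); t to first gridline: x 1.3137, y 0.6522 (then +3.8637 / +1.0353)
    (6,6) via y @ 0.6522
    (5,6) via x @ 1.3137
    (5,7) via y @ 1.6875
    (5,8) via y @ 2.7228
    (5,9) via y @ 3.7581  # hit
  → r_1 = 3.7581
beam 2: φ=-45°, α=195°
  direction (-0.9659, -0.2588); cell (6,5); t to first gridline: x 0.3520, y 1.4296 (then +1.0353 / +3.8637)
    (5,5) via x @ 0.3520
    (4,5) via x @ 1.3873
    (4,4) via y @ 1.4296
    (3,4) via x @ 2.4225
    (2,4) via x @ 3.4578  # hit
  → r_2 = 3.4578
beam 3: φ=45°, α=285°
  direction (0.2588, -0.9659); cell (6,5); t to first gridline: x 2.5500, y 0.3831 (then +3.8637 / +1.0353)
    (6,4) via y @ 0.3831
    (6,3) via y @ 1.4183
    (6,2) via y @ 2.4536
    (7,2) via x @ 2.5500
    (7,1) via y @ 3.4889
    (7,0) via y @ 4.5242  # hit
  → r_3 = 4.5242
beam 4: φ=135°, α=15°
  direction (0.9659, 0.2588); cell (6,5); t to first gridline: x 0.6833, y 2.4341 (then +1.0353 / +3.8637)
    (7,5) via x @ 0.6833
    (8,5) via x @ 1.7186
    (8,6) via y @ 2.4341
    (9,6) via x @ 2.7538  # hit
  → r_4 = 2.7538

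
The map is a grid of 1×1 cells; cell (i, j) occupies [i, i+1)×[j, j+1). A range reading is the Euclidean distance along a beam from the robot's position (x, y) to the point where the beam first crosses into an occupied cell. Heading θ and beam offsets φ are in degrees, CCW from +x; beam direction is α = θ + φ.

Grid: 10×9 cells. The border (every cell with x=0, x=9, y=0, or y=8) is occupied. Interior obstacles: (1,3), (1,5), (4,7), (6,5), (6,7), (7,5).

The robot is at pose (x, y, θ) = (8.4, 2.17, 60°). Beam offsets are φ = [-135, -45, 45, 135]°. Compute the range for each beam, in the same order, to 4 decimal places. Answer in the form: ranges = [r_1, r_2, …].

ranges = [1.2113, 0.6212, 2.9298, 4.5205]

beam 1: φ=-135°, α=285°
  d=(0.2588,-0.9659)  start (8,2)  tX=2.3182 tY=0.1760  stride 1/|dx|=3.8637 1/|dy|=1.0353
    cross y-line → (8,1), t=0.1760
    cross y-line → (8,0), t=1.2113 (wall)
  → r_1 = 1.2113
beam 2: φ=-45°, α=15°
  d=(0.9659,0.2588)  start (8,2)  tX=0.6212 tY=3.2069  stride 1/|dx|=1.0353 1/|dy|=3.8637
    cross x-line → (9,2), t=0.6212 (wall)
  → r_2 = 0.6212
beam 3: φ=45°, α=105°
  d=(-0.2588,0.9659)  start (8,2)  tX=1.5455 tY=0.8593  stride 1/|dx|=3.8637 1/|dy|=1.0353
    cross y-line → (8,3), t=0.8593
    cross x-line → (7,3), t=1.5455
    cross y-line → (7,4), t=1.8946
    cross y-line → (7,5), t=2.9298 (wall)
  → r_3 = 2.9298
beam 4: φ=135°, α=195°
  d=(-0.9659,-0.2588)  start (8,2)  tX=0.4141 tY=0.6568  stride 1/|dx|=1.0353 1/|dy|=3.8637
    cross x-line → (7,2), t=0.4141
    cross y-line → (7,1), t=0.6568
    cross x-line → (6,1), t=1.4494
    cross x-line → (5,1), t=2.4847
    cross x-line → (4,1), t=3.5199
    cross y-line → (4,0), t=4.5205 (wall)
  → r_4 = 4.5205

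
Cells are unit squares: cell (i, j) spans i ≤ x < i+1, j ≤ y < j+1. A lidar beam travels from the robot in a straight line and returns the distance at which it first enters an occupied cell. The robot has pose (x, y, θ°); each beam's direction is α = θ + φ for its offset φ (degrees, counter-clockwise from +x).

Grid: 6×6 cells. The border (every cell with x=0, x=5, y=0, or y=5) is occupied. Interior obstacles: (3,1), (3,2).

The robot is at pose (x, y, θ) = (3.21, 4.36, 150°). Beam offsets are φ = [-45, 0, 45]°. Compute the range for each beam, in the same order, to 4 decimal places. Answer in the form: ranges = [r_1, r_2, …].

ranges = [0.6626, 1.2800, 2.2880]

beam 1: φ=-45°, α=105°
  dir = (cos 105°, sin 105°) = (-0.2588, 0.9659); from cell (3,4)
  next x-line at t=0.8114, next y-line at t=0.6626; Δt_x=3.8637, Δt_y=1.0353
    y: enter (3,5) at t=0.6626 ← occupied
  → r_1 = 0.6626
beam 2: φ=0°, α=150°
  dir = (cos 150°, sin 150°) = (-0.8660, 0.5000); from cell (3,4)
  next x-line at t=0.2425, next y-line at t=1.2800; Δt_x=1.1547, Δt_y=2.0000
    x: enter (2,4) at t=0.2425
    y: enter (2,5) at t=1.2800 ← occupied
  → r_2 = 1.2800
beam 3: φ=45°, α=195°
  dir = (cos 195°, sin 195°) = (-0.9659, -0.2588); from cell (3,4)
  next x-line at t=0.2174, next y-line at t=1.3909; Δt_x=1.0353, Δt_y=3.8637
    x: enter (2,4) at t=0.2174
    x: enter (1,4) at t=1.2527
    y: enter (1,3) at t=1.3909
    x: enter (0,3) at t=2.2880 ← occupied
  → r_3 = 2.2880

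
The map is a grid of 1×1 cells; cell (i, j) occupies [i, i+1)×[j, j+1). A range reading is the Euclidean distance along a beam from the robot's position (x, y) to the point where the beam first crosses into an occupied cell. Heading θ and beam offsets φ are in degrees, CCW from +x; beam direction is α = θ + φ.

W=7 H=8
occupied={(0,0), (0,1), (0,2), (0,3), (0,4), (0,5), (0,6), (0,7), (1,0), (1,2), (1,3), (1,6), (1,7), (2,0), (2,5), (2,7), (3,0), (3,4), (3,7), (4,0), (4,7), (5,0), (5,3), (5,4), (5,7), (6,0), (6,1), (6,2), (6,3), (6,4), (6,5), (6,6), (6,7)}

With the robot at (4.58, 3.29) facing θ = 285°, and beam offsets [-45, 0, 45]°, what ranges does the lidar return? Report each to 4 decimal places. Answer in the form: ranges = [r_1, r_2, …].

beam 1: φ=-45°, α=240°
  d=(-0.5000,-0.8660)  start (4,3)  tX=1.1600 tY=0.3349  stride 1/|dx|=2.0000 1/|dy|=1.1547
    cross y-line → (4,2), t=0.3349
    cross x-line → (3,2), t=1.1600
    cross y-line → (3,1), t=1.4896
    cross y-line → (3,0), t=2.6443 (wall)
  → r_1 = 2.6443
beam 2: φ=0°, α=285°
  d=(0.2588,-0.9659)  start (4,3)  tX=1.6228 tY=0.3002  stride 1/|dx|=3.8637 1/|dy|=1.0353
    cross y-line → (4,2), t=0.3002
    cross y-line → (4,1), t=1.3355
    cross x-line → (5,1), t=1.6228
    cross y-line → (5,0), t=2.3708 (wall)
  → r_2 = 2.3708
beam 3: φ=45°, α=330°
  d=(0.8660,-0.5000)  start (4,3)  tX=0.4850 tY=0.5800  stride 1/|dx|=1.1547 1/|dy|=2.0000
    cross x-line → (5,3), t=0.4850 (wall)
  → r_3 = 0.4850

ranges = [2.6443, 2.3708, 0.4850]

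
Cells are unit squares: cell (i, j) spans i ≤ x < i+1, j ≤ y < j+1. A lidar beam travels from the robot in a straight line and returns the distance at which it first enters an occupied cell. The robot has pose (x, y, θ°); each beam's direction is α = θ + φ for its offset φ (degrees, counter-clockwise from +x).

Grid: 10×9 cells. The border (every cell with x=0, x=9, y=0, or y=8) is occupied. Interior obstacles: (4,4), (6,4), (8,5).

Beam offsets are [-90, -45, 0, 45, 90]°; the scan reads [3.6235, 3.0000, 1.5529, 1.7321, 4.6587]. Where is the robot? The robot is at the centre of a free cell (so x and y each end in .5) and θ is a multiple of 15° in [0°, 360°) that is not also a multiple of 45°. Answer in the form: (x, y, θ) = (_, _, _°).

Enumerate (i+0.5, j+0.5, θ) over the 53 free cells and 16 admissible headings. For each, cast all 5 beams and compare to the given ranges.
  (2.5, 5.5, 195°): beam 1 = 2.5882 ≠ 3.6235 ✗
  (7.5, 7.5, 15°): beam 1 = 1.9319 ≠ 3.6235 ✗
  (7.5, 1.5, 240°): beam 1 = 7.5056 ≠ 3.6235 ✗
  …
  (4.5, 2.5, 255°): r_1=3.6235, r_2=3.0000, r_3=1.5529, r_4=1.7321, r_5=4.6587 — all match ✓
Only this pose fits every beam.

(x, y, θ) = (4.5, 2.5, 255°)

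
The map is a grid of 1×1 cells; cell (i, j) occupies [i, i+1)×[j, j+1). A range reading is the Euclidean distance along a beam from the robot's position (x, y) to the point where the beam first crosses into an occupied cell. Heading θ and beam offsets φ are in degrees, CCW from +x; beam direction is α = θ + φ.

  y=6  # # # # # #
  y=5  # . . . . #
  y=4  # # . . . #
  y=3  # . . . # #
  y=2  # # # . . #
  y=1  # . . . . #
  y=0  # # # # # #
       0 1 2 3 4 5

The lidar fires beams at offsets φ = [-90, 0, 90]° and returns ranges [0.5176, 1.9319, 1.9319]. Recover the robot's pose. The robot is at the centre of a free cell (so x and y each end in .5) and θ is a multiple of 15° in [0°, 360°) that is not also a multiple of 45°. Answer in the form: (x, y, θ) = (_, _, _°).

(x, y, θ) = (3.5, 5.5, 195°)

Enumerate (i+0.5, j+0.5, θ) over the 16 free cells and 16 admissible headings. For each, cast all 3 beams and compare to the given ranges.
  (2.5, 1.5, 330°): beam 1 = 0.5774 ≠ 0.5176 ✗
  (3.5, 3.5, 75°): beam 2 = 2.5882 ≠ 1.9319 ✗
  (3.5, 5.5, 210°): beam 1 = 0.5774 ≠ 0.5176 ✗
  (2.5, 4.5, 150°): beam 1 = 1.7321 ≠ 0.5176 ✗
  …
  (3.5, 5.5, 195°): r_1=0.5176, r_2=1.9319, r_3=1.9319 — all match ✓
Unique over the lattice → pose = (3.5, 5.5, 195°).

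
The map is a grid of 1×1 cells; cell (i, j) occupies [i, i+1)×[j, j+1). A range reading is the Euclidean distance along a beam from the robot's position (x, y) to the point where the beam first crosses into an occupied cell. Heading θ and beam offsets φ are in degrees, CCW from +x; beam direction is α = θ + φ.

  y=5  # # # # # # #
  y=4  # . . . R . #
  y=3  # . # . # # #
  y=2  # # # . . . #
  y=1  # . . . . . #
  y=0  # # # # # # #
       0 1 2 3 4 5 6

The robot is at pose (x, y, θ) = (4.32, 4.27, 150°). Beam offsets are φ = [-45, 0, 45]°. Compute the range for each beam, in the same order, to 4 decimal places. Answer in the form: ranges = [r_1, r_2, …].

beam 1: φ=-45°, α=105°
  d=(-0.2588,0.9659)  start (4,4)  tX=1.2364 tY=0.7558  stride 1/|dx|=3.8637 1/|dy|=1.0353
    cross y-line → (4,5), t=0.7558 (wall)
  → r_1 = 0.7558
beam 2: φ=0°, α=150°
  d=(-0.8660,0.5000)  start (4,4)  tX=0.3695 tY=1.4600  stride 1/|dx|=1.1547 1/|dy|=2.0000
    cross x-line → (3,4), t=0.3695
    cross y-line → (3,5), t=1.4600 (wall)
  → r_2 = 1.4600
beam 3: φ=45°, α=195°
  d=(-0.9659,-0.2588)  start (4,4)  tX=0.3313 tY=1.0432  stride 1/|dx|=1.0353 1/|dy|=3.8637
    cross x-line → (3,4), t=0.3313
    cross y-line → (3,3), t=1.0432
    cross x-line → (2,3), t=1.3666 (wall)
  → r_3 = 1.3666

ranges = [0.7558, 1.4600, 1.3666]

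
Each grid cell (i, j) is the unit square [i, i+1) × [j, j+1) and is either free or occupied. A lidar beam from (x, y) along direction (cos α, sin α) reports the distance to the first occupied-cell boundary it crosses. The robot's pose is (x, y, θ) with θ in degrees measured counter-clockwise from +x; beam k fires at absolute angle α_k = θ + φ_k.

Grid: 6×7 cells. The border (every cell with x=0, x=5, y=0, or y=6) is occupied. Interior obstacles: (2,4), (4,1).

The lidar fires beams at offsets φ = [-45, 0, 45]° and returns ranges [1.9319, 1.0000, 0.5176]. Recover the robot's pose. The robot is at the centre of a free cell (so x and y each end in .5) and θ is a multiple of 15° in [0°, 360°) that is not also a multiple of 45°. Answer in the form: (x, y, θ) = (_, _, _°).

(x, y, θ) = (1.5, 2.5, 120°)

Candidates: 18 free-cell centres × 16 headings = 288 poses. Raycast each; keep the one whose scan matches to 4 dp.
  (4.5, 3.5, 120°): beam 2 = 2.8868 ≠ 1.0000 ✗
  (2.5, 5.5, 285°): beam 1 = 0.5774 ≠ 1.9319 ✗
  (1.5, 3.5, 60°): beam 1 = 3.6235 ≠ 1.9319 ✗
  …
  (1.5, 2.5, 120°): r_1=1.9319, r_2=1.0000, r_3=0.5176 — all match ✓
Unique over the lattice → pose = (1.5, 2.5, 120°).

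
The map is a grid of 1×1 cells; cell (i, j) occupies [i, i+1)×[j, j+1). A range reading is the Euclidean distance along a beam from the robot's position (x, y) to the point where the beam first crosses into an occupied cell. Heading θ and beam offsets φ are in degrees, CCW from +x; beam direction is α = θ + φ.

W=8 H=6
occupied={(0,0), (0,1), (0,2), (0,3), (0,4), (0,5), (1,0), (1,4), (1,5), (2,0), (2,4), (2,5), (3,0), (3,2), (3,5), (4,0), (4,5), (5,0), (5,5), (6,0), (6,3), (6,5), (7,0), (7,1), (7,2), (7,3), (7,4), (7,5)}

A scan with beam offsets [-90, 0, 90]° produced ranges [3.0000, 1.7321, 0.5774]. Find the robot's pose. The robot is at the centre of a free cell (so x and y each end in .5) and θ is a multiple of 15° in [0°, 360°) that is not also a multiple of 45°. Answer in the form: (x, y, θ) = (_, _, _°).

The pose lattice has 20·16 = 320 candidates. Test each by forward raycasting.
  (2.5, 1.5, 300°): beam 1 = 1.0000 ≠ 3.0000 ✗
  (6.5, 2.5, 300°): beam 2 = 1.0000 ≠ 1.7321 ✗
  (3.5, 4.5, 105°): beam 1 = 1.9319 ≠ 3.0000 ✗
  (2.5, 2.5, 120°): beam 1 = 0.5774 ≠ 3.0000 ✗
  …
  (1.5, 2.5, 60°): r_1=3.0000, r_2=1.7321, r_3=0.5774 — all match ✓
Only this pose fits every beam.

(x, y, θ) = (1.5, 2.5, 60°)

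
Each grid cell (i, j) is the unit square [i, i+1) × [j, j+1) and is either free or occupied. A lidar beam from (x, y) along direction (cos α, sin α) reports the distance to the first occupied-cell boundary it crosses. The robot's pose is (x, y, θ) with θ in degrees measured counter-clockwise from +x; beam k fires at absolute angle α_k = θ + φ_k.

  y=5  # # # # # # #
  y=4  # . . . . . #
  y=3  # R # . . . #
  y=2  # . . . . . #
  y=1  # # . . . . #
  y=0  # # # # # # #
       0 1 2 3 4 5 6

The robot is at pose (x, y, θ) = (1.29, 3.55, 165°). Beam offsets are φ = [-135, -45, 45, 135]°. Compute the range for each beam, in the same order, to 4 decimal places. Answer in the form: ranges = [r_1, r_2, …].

beam 1: φ=-135°, α=30°
  cosα=0.8660 sinα=0.5000 | (1,3) | tMaxX 0.8198 tMaxY 0.9000 | tΔX 1.1547 tΔY 2.0000
    t=0.8198 [x] (2,3) — stop
  → r_1 = 0.8198
beam 2: φ=-45°, α=120°
  cosα=-0.5000 sinα=0.8660 | (1,3) | tMaxX 0.5800 tMaxY 0.5196 | tΔX 2.0000 tΔY 1.1547
    t=0.5196 [y] (1,4)
    t=0.5800 [x] (0,4) — stop
  → r_2 = 0.5800
beam 3: φ=45°, α=210°
  cosα=-0.8660 sinα=-0.5000 | (1,3) | tMaxX 0.3349 tMaxY 1.1000 | tΔX 1.1547 tΔY 2.0000
    t=0.3349 [x] (0,3) — stop
  → r_3 = 0.3349
beam 4: φ=135°, α=300°
  cosα=0.5000 sinα=-0.8660 | (1,3) | tMaxX 1.4200 tMaxY 0.6351 | tΔX 2.0000 tΔY 1.1547
    t=0.6351 [y] (1,2)
    t=1.4200 [x] (2,2)
    t=1.7898 [y] (2,1)
    t=2.9445 [y] (2,0) — stop
  → r_4 = 2.9445

ranges = [0.8198, 0.5800, 0.3349, 2.9445]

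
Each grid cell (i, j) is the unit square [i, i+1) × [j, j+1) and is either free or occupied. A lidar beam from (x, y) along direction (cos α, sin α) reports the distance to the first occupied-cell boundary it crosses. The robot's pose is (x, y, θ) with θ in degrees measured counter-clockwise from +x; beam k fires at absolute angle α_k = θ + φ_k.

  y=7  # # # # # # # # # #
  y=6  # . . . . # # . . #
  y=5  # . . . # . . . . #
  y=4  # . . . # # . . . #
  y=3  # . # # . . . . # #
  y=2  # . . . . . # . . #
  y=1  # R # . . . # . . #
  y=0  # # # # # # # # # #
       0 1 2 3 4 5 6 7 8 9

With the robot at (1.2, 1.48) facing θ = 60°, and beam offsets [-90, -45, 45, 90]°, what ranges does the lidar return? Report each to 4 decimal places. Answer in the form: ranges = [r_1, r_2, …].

beam 1: φ=-90°, α=330°
  d=(0.8660,-0.5000)  start (1,1)  tX=0.9238 tY=0.9600  stride 1/|dx|=1.1547 1/|dy|=2.0000
    cross x-line → (2,1), t=0.9238 (wall)
  → r_1 = 0.9238
beam 2: φ=-45°, α=15°
  d=(0.9659,0.2588)  start (1,1)  tX=0.8282 tY=2.0091  stride 1/|dx|=1.0353 1/|dy|=3.8637
    cross x-line → (2,1), t=0.8282 (wall)
  → r_2 = 0.8282
beam 3: φ=45°, α=105°
  d=(-0.2588,0.9659)  start (1,1)  tX=0.7727 tY=0.5383  stride 1/|dx|=3.8637 1/|dy|=1.0353
    cross y-line → (1,2), t=0.5383
    cross x-line → (0,2), t=0.7727 (wall)
  → r_3 = 0.7727
beam 4: φ=90°, α=150°
  d=(-0.8660,0.5000)  start (1,1)  tX=0.2309 tY=1.0400  stride 1/|dx|=1.1547 1/|dy|=2.0000
    cross x-line → (0,1), t=0.2309 (wall)
  → r_4 = 0.2309

ranges = [0.9238, 0.8282, 0.7727, 0.2309]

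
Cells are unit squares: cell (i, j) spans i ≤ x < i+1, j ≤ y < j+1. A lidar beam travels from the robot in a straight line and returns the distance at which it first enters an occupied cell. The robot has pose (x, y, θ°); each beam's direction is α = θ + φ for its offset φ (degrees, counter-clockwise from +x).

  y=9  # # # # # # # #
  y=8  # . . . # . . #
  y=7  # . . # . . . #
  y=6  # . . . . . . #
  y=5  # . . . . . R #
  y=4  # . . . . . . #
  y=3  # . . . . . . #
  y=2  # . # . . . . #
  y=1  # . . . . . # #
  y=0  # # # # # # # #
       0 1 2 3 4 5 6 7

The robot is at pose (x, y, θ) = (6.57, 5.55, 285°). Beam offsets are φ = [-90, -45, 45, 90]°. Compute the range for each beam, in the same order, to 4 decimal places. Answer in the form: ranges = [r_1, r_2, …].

beam 1: φ=-90°, α=195°
  d=(-0.9659,-0.2588)  start (6,5)  tX=0.5901 tY=2.1250  stride 1/|dx|=1.0353 1/|dy|=3.8637
    cross x-line → (5,5), t=0.5901
    cross x-line → (4,5), t=1.6254
    cross y-line → (4,4), t=2.1250
    cross x-line → (3,4), t=2.6607
    cross x-line → (2,4), t=3.6959
    cross x-line → (1,4), t=4.7312
    cross x-line → (0,4), t=5.7665 (wall)
  → r_1 = 5.7665
beam 2: φ=-45°, α=240°
  d=(-0.5000,-0.8660)  start (6,5)  tX=1.1400 tY=0.6351  stride 1/|dx|=2.0000 1/|dy|=1.1547
    cross y-line → (6,4), t=0.6351
    cross x-line → (5,4), t=1.1400
    cross y-line → (5,3), t=1.7898
    cross y-line → (5,2), t=2.9445
    cross x-line → (4,2), t=3.1400
    cross y-line → (4,1), t=4.0992
    cross x-line → (3,1), t=5.1400
    cross y-line → (3,0), t=5.2539 (wall)
  → r_2 = 5.2539
beam 3: φ=45°, α=330°
  d=(0.8660,-0.5000)  start (6,5)  tX=0.4965 tY=1.1000  stride 1/|dx|=1.1547 1/|dy|=2.0000
    cross x-line → (7,5), t=0.4965 (wall)
  → r_3 = 0.4965
beam 4: φ=90°, α=15°
  d=(0.9659,0.2588)  start (6,5)  tX=0.4452 tY=1.7387  stride 1/|dx|=1.0353 1/|dy|=3.8637
    cross x-line → (7,5), t=0.4452 (wall)
  → r_4 = 0.4452

ranges = [5.7665, 5.2539, 0.4965, 0.4452]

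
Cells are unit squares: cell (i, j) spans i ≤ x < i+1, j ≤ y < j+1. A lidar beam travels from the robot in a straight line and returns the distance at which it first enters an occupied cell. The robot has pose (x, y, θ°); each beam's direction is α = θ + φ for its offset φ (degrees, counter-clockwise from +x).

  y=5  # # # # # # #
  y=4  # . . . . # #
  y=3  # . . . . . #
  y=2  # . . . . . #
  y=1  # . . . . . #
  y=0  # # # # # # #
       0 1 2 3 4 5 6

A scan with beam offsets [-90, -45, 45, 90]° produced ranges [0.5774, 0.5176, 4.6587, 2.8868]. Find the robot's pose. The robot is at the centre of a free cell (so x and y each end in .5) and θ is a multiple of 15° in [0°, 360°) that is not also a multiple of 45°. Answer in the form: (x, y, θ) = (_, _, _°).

Enumerate (i+0.5, j+0.5, θ) over the 19 free cells and 16 admissible headings. For each, cast all 4 beams and compare to the given ranges.
  (3.5, 4.5, 60°): beam 1 = 2.8868 ≠ 0.5774 ✗
  (4.5, 4.5, 240°): beam 1 = 1.0000 ≠ 0.5774 ✗
  (5.5, 1.5, 30°): beam 3 = 1.9319 ≠ 4.6587 ✗
  …
  (5.5, 3.5, 150°): r_1=0.5774, r_2=0.5176, r_3=4.6587, r_4=2.8868 — all match ✓
Unique over the lattice → pose = (5.5, 3.5, 150°).

(x, y, θ) = (5.5, 3.5, 150°)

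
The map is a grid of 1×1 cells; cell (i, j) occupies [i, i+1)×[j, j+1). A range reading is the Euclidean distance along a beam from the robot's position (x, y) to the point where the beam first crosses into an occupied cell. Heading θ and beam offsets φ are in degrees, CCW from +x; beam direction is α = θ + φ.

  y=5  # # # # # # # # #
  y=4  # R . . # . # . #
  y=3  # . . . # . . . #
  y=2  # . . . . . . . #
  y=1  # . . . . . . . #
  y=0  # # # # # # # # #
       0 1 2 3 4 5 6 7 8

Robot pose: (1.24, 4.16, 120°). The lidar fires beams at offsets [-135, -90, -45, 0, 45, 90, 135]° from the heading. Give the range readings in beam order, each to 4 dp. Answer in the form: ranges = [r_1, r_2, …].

beam 1: φ=-135°, α=345°
  dir = (cos 345°, sin 345°) = (0.9659, -0.2588); from cell (1,4)
  next x-line at t=0.7868, next y-line at t=0.6182; Δt_x=1.0353, Δt_y=3.8637
    y: enter (1,3) at t=0.6182
    x: enter (2,3) at t=0.7868
    x: enter (3,3) at t=1.8221
    x: enter (4,3) at t=2.8574 ← occupied
  → r_1 = 2.8574
beam 2: φ=-90°, α=30°
  dir = (cos 30°, sin 30°) = (0.8660, 0.5000); from cell (1,4)
  next x-line at t=0.8776, next y-line at t=1.6800; Δt_x=1.1547, Δt_y=2.0000
    x: enter (2,4) at t=0.8776
    y: enter (2,5) at t=1.6800 ← occupied
  → r_2 = 1.6800
beam 3: φ=-45°, α=75°
  dir = (cos 75°, sin 75°) = (0.2588, 0.9659); from cell (1,4)
  next x-line at t=2.9364, next y-line at t=0.8696; Δt_x=3.8637, Δt_y=1.0353
    y: enter (1,5) at t=0.8696 ← occupied
  → r_3 = 0.8696
beam 4: φ=0°, α=120°
  dir = (cos 120°, sin 120°) = (-0.5000, 0.8660); from cell (1,4)
  next x-line at t=0.4800, next y-line at t=0.9699; Δt_x=2.0000, Δt_y=1.1547
    x: enter (0,4) at t=0.4800 ← occupied
  → r_4 = 0.4800
beam 5: φ=45°, α=165°
  dir = (cos 165°, sin 165°) = (-0.9659, 0.2588); from cell (1,4)
  next x-line at t=0.2485, next y-line at t=3.2455; Δt_x=1.0353, Δt_y=3.8637
    x: enter (0,4) at t=0.2485 ← occupied
  → r_5 = 0.2485
beam 6: φ=90°, α=210°
  dir = (cos 210°, sin 210°) = (-0.8660, -0.5000); from cell (1,4)
  next x-line at t=0.2771, next y-line at t=0.3200; Δt_x=1.1547, Δt_y=2.0000
    x: enter (0,4) at t=0.2771 ← occupied
  → r_6 = 0.2771
beam 7: φ=135°, α=255°
  dir = (cos 255°, sin 255°) = (-0.2588, -0.9659); from cell (1,4)
  next x-line at t=0.9273, next y-line at t=0.1656; Δt_x=3.8637, Δt_y=1.0353
    y: enter (1,3) at t=0.1656
    x: enter (0,3) at t=0.9273 ← occupied
  → r_7 = 0.9273

ranges = [2.8574, 1.6800, 0.8696, 0.4800, 0.2485, 0.2771, 0.9273]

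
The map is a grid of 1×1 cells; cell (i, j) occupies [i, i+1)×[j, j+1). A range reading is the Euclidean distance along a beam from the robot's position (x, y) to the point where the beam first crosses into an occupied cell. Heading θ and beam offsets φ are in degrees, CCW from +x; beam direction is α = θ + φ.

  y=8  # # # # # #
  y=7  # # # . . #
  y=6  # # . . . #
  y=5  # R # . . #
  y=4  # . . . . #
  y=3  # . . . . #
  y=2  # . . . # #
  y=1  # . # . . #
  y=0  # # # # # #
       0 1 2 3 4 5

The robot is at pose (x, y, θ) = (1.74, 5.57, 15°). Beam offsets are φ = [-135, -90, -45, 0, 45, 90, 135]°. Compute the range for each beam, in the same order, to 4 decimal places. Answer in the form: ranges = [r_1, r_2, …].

ranges = [1.4800, 3.6959, 0.3002, 0.2692, 0.4965, 0.4452, 0.8545]

beam 1: φ=-135°, α=240°
  d=(-0.5000,-0.8660)  start (1,5)  tX=1.4800 tY=0.6582  stride 1/|dx|=2.0000 1/|dy|=1.1547
    cross y-line → (1,4), t=0.6582
    cross x-line → (0,4), t=1.4800 (wall)
  → r_1 = 1.4800
beam 2: φ=-90°, α=285°
  d=(0.2588,-0.9659)  start (1,5)  tX=1.0046 tY=0.5901  stride 1/|dx|=3.8637 1/|dy|=1.0353
    cross y-line → (1,4), t=0.5901
    cross x-line → (2,4), t=1.0046
    cross y-line → (2,3), t=1.6254
    cross y-line → (2,2), t=2.6607
    cross y-line → (2,1), t=3.6959 (wall)
  → r_2 = 3.6959
beam 3: φ=-45°, α=330°
  d=(0.8660,-0.5000)  start (1,5)  tX=0.3002 tY=1.1400  stride 1/|dx|=1.1547 1/|dy|=2.0000
    cross x-line → (2,5), t=0.3002 (wall)
  → r_3 = 0.3002
beam 4: φ=0°, α=15°
  d=(0.9659,0.2588)  start (1,5)  tX=0.2692 tY=1.6614  stride 1/|dx|=1.0353 1/|dy|=3.8637
    cross x-line → (2,5), t=0.2692 (wall)
  → r_4 = 0.2692
beam 5: φ=45°, α=60°
  d=(0.5000,0.8660)  start (1,5)  tX=0.5200 tY=0.4965  stride 1/|dx|=2.0000 1/|dy|=1.1547
    cross y-line → (1,6), t=0.4965 (wall)
  → r_5 = 0.4965
beam 6: φ=90°, α=105°
  d=(-0.2588,0.9659)  start (1,5)  tX=2.8591 tY=0.4452  stride 1/|dx|=3.8637 1/|dy|=1.0353
    cross y-line → (1,6), t=0.4452 (wall)
  → r_6 = 0.4452
beam 7: φ=135°, α=150°
  d=(-0.8660,0.5000)  start (1,5)  tX=0.8545 tY=0.8600  stride 1/|dx|=1.1547 1/|dy|=2.0000
    cross x-line → (0,5), t=0.8545 (wall)
  → r_7 = 0.8545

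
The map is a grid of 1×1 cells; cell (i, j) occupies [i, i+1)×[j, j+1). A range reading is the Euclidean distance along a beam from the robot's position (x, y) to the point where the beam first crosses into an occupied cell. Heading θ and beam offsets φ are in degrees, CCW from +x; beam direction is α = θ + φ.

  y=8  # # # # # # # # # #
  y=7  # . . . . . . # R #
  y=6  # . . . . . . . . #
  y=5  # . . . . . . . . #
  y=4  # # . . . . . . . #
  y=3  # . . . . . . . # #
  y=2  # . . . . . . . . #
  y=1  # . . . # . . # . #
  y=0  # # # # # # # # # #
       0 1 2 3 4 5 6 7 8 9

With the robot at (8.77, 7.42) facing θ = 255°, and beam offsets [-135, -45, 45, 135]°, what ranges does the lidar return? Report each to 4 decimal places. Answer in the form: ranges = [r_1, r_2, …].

beam 1: φ=-135°, α=120°
  dir = (cos 120°, sin 120°) = (-0.5000, 0.8660); from cell (8,7)
  next x-line at t=1.5400, next y-line at t=0.6697; Δt_x=2.0000, Δt_y=1.1547
    y: enter (8,8) at t=0.6697 ← occupied
  → r_1 = 0.6697
beam 2: φ=-45°, α=210°
  dir = (cos 210°, sin 210°) = (-0.8660, -0.5000); from cell (8,7)
  next x-line at t=0.8891, next y-line at t=0.8400; Δt_x=1.1547, Δt_y=2.0000
    y: enter (8,6) at t=0.8400
    x: enter (7,6) at t=0.8891
    x: enter (6,6) at t=2.0438
    y: enter (6,5) at t=2.8400
    x: enter (5,5) at t=3.1985
    x: enter (4,5) at t=4.3532
    y: enter (4,4) at t=4.8400
    x: enter (3,4) at t=5.5079
    x: enter (2,4) at t=6.6626
    y: enter (2,3) at t=6.8400
    x: enter (1,3) at t=7.8173
    y: enter (1,2) at t=8.8400
    x: enter (0,2) at t=8.9720 ← occupied
  → r_2 = 8.9720
beam 3: φ=45°, α=300°
  dir = (cos 300°, sin 300°) = (0.5000, -0.8660); from cell (8,7)
  next x-line at t=0.4600, next y-line at t=0.4850; Δt_x=2.0000, Δt_y=1.1547
    x: enter (9,7) at t=0.4600 ← occupied
  → r_3 = 0.4600
beam 4: φ=135°, α=30°
  dir = (cos 30°, sin 30°) = (0.8660, 0.5000); from cell (8,7)
  next x-line at t=0.2656, next y-line at t=1.1600; Δt_x=1.1547, Δt_y=2.0000
    x: enter (9,7) at t=0.2656 ← occupied
  → r_4 = 0.2656

ranges = [0.6697, 8.9720, 0.4600, 0.2656]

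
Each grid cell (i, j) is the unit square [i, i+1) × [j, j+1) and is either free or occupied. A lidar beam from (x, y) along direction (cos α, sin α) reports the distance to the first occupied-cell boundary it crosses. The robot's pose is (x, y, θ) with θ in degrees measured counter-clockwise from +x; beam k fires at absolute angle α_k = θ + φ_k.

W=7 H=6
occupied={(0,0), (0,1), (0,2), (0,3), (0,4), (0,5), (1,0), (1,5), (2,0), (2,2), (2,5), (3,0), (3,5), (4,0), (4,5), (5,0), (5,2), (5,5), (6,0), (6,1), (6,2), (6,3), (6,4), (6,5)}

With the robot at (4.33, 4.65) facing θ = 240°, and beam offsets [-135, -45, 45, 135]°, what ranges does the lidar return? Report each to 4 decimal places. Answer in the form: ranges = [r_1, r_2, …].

ranges = [0.3623, 3.4475, 2.5887, 1.3523]

beam 1: φ=-135°, α=105°
  dir = (cos 105°, sin 105°) = (-0.2588, 0.9659); from cell (4,4)
  next x-line at t=1.2750, next y-line at t=0.3623; Δt_x=3.8637, Δt_y=1.0353
    y: enter (4,5) at t=0.3623 ← occupied
  → r_1 = 0.3623
beam 2: φ=-45°, α=195°
  dir = (cos 195°, sin 195°) = (-0.9659, -0.2588); from cell (4,4)
  next x-line at t=0.3416, next y-line at t=2.5114; Δt_x=1.0353, Δt_y=3.8637
    x: enter (3,4) at t=0.3416
    x: enter (2,4) at t=1.3769
    x: enter (1,4) at t=2.4122
    y: enter (1,3) at t=2.5114
    x: enter (0,3) at t=3.4475 ← occupied
  → r_2 = 3.4475
beam 3: φ=45°, α=285°
  dir = (cos 285°, sin 285°) = (0.2588, -0.9659); from cell (4,4)
  next x-line at t=2.5887, next y-line at t=0.6729; Δt_x=3.8637, Δt_y=1.0353
    y: enter (4,3) at t=0.6729
    y: enter (4,2) at t=1.7082
    x: enter (5,2) at t=2.5887 ← occupied
  → r_3 = 2.5887
beam 4: φ=135°, α=15°
  dir = (cos 15°, sin 15°) = (0.9659, 0.2588); from cell (4,4)
  next x-line at t=0.6936, next y-line at t=1.3523; Δt_x=1.0353, Δt_y=3.8637
    x: enter (5,4) at t=0.6936
    y: enter (5,5) at t=1.3523 ← occupied
  → r_4 = 1.3523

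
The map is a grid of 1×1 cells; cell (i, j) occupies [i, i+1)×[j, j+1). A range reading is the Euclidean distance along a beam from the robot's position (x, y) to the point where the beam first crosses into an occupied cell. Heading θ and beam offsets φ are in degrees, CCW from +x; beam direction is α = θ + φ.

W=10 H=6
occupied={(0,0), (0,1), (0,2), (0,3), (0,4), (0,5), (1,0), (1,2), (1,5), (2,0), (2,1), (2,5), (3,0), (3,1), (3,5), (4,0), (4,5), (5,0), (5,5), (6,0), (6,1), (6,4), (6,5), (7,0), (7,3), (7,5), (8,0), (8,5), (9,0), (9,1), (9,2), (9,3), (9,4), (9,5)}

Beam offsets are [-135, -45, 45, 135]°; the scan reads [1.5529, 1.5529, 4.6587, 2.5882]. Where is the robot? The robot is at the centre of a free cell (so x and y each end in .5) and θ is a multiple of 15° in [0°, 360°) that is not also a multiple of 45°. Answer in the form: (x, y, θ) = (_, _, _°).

Candidates: 26 free-cell centres × 16 headings = 416 poses. Raycast each; keep the one whose scan matches to 4 dp.
  (4.5, 3.5, 165°): beam 1 = 1.7321 ≠ 1.5529 ✗
  (2.5, 2.5, 345°): beam 1 = 0.5774 ≠ 1.5529 ✗
  (2.5, 3.5, 285°): beam 1 = 1.7321 ≠ 1.5529 ✗
  …
  (5.5, 3.5, 120°): r_1=1.5529, r_2=1.5529, r_3=4.6587, r_4=2.5882 — all match ✓
No second candidate reproduces the full scan.

(x, y, θ) = (5.5, 3.5, 120°)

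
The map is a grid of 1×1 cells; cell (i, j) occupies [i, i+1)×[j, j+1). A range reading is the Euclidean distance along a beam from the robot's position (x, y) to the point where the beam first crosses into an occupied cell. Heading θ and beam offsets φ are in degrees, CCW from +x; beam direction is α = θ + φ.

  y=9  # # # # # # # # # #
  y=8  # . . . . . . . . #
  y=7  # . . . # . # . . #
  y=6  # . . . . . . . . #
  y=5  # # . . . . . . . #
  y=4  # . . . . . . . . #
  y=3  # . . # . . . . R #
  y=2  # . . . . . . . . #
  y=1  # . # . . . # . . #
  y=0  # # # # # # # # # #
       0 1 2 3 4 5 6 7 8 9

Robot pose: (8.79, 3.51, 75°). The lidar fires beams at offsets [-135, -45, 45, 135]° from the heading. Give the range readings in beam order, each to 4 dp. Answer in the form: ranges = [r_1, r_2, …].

ranges = [0.4200, 0.2425, 4.0299, 3.0200]

beam 1: φ=-135°, α=300°
  direction (0.5000, -0.8660); cell (8,3); t to first gridline: x 0.4200, y 0.5889 (then +2.0000 / +1.1547)
    (9,3) via x @ 0.4200  # hit
  → r_1 = 0.4200
beam 2: φ=-45°, α=30°
  direction (0.8660, 0.5000); cell (8,3); t to first gridline: x 0.2425, y 0.9800 (then +1.1547 / +2.0000)
    (9,3) via x @ 0.2425  # hit
  → r_2 = 0.2425
beam 3: φ=45°, α=120°
  direction (-0.5000, 0.8660); cell (8,3); t to first gridline: x 1.5800, y 0.5658 (then +2.0000 / +1.1547)
    (8,4) via y @ 0.5658
    (7,4) via x @ 1.5800
    (7,5) via y @ 1.7205
    (7,6) via y @ 2.8752
    (6,6) via x @ 3.5800
    (6,7) via y @ 4.0299  # hit
  → r_3 = 4.0299
beam 4: φ=135°, α=210°
  direction (-0.8660, -0.5000); cell (8,3); t to first gridline: x 0.9122, y 1.0200 (then +1.1547 / +2.0000)
    (7,3) via x @ 0.9122
    (7,2) via y @ 1.0200
    (6,2) via x @ 2.0669
    (6,1) via y @ 3.0200  # hit
  → r_4 = 3.0200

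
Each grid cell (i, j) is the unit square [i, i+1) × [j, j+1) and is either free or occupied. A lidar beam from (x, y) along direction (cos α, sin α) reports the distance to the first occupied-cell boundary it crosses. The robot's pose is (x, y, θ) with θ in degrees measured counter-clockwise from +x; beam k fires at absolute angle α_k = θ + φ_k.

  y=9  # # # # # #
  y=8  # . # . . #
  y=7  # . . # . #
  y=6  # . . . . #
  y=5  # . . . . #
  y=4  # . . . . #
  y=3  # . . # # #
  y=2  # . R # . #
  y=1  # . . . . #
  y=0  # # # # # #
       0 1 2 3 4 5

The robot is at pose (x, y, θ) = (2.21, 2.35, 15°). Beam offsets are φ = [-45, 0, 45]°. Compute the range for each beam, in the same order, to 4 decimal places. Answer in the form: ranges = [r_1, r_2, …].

beam 1: φ=-45°, α=330°
  dir = (cos 330°, sin 330°) = (0.8660, -0.5000); from cell (2,2)
  next x-line at t=0.9122, next y-line at t=0.7000; Δt_x=1.1547, Δt_y=2.0000
    y: enter (2,1) at t=0.7000
    x: enter (3,1) at t=0.9122
    x: enter (4,1) at t=2.0669
    y: enter (4,0) at t=2.7000 ← occupied
  → r_1 = 2.7000
beam 2: φ=0°, α=15°
  dir = (cos 15°, sin 15°) = (0.9659, 0.2588); from cell (2,2)
  next x-line at t=0.8179, next y-line at t=2.5114; Δt_x=1.0353, Δt_y=3.8637
    x: enter (3,2) at t=0.8179 ← occupied
  → r_2 = 0.8179
beam 3: φ=45°, α=60°
  dir = (cos 60°, sin 60°) = (0.5000, 0.8660); from cell (2,2)
  next x-line at t=1.5800, next y-line at t=0.7506; Δt_x=2.0000, Δt_y=1.1547
    y: enter (2,3) at t=0.7506
    x: enter (3,3) at t=1.5800 ← occupied
  → r_3 = 1.5800

ranges = [2.7000, 0.8179, 1.5800]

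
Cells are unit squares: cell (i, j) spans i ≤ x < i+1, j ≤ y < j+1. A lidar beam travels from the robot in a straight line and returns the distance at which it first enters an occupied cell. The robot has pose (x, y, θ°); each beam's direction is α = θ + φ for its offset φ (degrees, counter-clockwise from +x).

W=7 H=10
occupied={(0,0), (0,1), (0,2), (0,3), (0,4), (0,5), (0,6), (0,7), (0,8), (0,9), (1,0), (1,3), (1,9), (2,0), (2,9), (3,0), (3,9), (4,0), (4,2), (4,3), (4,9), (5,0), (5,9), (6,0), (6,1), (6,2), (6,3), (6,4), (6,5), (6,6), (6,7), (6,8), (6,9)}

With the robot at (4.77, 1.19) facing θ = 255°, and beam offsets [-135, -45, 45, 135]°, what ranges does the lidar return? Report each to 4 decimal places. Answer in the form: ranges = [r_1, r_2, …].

ranges = [0.9353, 0.3800, 0.2194, 1.4203]

beam 1: φ=-135°, α=120°
  direction (-0.5000, 0.8660); cell (4,1); t to first gridline: x 1.5400, y 0.9353 (then +2.0000 / +1.1547)
    (4,2) via y @ 0.9353  # hit
  → r_1 = 0.9353
beam 2: φ=-45°, α=210°
  direction (-0.8660, -0.5000); cell (4,1); t to first gridline: x 0.8891, y 0.3800 (then +1.1547 / +2.0000)
    (4,0) via y @ 0.3800  # hit
  → r_2 = 0.3800
beam 3: φ=45°, α=300°
  direction (0.5000, -0.8660); cell (4,1); t to first gridline: x 0.4600, y 0.2194 (then +2.0000 / +1.1547)
    (4,0) via y @ 0.2194  # hit
  → r_3 = 0.2194
beam 4: φ=135°, α=30°
  direction (0.8660, 0.5000); cell (4,1); t to first gridline: x 0.2656, y 1.6200 (then +1.1547 / +2.0000)
    (5,1) via x @ 0.2656
    (6,1) via x @ 1.4203  # hit
  → r_4 = 1.4203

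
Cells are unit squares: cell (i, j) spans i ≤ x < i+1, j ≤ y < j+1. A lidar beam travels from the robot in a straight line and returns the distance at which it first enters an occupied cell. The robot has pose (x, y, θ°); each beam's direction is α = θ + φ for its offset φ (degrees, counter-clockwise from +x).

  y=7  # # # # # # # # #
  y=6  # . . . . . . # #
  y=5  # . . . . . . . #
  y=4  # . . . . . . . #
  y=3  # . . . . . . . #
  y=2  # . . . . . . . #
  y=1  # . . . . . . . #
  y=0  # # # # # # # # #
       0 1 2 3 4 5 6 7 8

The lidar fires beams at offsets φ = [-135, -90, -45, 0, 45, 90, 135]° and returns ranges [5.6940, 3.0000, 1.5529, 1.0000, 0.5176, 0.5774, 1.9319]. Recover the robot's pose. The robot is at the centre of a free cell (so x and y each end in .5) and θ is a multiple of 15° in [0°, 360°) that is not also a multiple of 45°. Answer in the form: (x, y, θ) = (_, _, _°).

The pose lattice has 41·16 = 656 candidates. Test each by forward raycasting.
  (5.5, 3.5, 150°): beam 1 = 2.5882 ≠ 5.6940 ✗
  (2.5, 1.5, 345°): beam 1 = 1.0000 ≠ 5.6940 ✗
  (2.5, 2.5, 165°): beam 1 = 6.3509 ≠ 5.6940 ✗
  …
  (2.5, 1.5, 210°): r_1=5.6940, r_2=3.0000, r_3=1.5529, r_4=1.0000, r_5=0.5176, r_6=0.5774, r_7=1.9319 — all match ✓
Only this pose fits every beam.

(x, y, θ) = (2.5, 1.5, 210°)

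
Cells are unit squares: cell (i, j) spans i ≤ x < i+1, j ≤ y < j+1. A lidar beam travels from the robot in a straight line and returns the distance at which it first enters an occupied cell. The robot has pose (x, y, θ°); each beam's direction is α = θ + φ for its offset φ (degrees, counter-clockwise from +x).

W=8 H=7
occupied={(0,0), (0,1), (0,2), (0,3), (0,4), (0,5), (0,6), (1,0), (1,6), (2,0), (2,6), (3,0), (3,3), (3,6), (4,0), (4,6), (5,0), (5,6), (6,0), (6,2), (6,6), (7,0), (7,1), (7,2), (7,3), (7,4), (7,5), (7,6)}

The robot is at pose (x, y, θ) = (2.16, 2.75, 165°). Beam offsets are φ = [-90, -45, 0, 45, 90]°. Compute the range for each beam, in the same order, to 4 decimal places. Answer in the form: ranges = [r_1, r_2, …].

beam 1: φ=-90°, α=75°
  direction (0.2588, 0.9659); cell (2,2); t to first gridline: x 3.2455, y 0.2588 (then +3.8637 / +1.0353)
    (2,3) via y @ 0.2588
    (2,4) via y @ 1.2941
    (2,5) via y @ 2.3294
    (3,5) via x @ 3.2455
    (3,6) via y @ 3.3646  # hit
  → r_1 = 3.3646
beam 2: φ=-45°, α=120°
  direction (-0.5000, 0.8660); cell (2,2); t to first gridline: x 0.3200, y 0.2887 (then +2.0000 / +1.1547)
    (2,3) via y @ 0.2887
    (1,3) via x @ 0.3200
    (1,4) via y @ 1.4434
    (0,4) via x @ 2.3200  # hit
  → r_2 = 2.3200
beam 3: φ=0°, α=165°
  direction (-0.9659, 0.2588); cell (2,2); t to first gridline: x 0.1656, y 0.9659 (then +1.0353 / +3.8637)
    (1,2) via x @ 0.1656
    (1,3) via y @ 0.9659
    (0,3) via x @ 1.2009  # hit
  → r_3 = 1.2009
beam 4: φ=45°, α=210°
  direction (-0.8660, -0.5000); cell (2,2); t to first gridline: x 0.1848, y 1.5000 (then +1.1547 / +2.0000)
    (1,2) via x @ 0.1848
    (0,2) via x @ 1.3395  # hit
  → r_4 = 1.3395
beam 5: φ=90°, α=255°
  direction (-0.2588, -0.9659); cell (2,2); t to first gridline: x 0.6182, y 0.7765 (then +3.8637 / +1.0353)
    (1,2) via x @ 0.6182
    (1,1) via y @ 0.7765
    (1,0) via y @ 1.8117  # hit
  → r_5 = 1.8117

ranges = [3.3646, 2.3200, 1.2009, 1.3395, 1.8117]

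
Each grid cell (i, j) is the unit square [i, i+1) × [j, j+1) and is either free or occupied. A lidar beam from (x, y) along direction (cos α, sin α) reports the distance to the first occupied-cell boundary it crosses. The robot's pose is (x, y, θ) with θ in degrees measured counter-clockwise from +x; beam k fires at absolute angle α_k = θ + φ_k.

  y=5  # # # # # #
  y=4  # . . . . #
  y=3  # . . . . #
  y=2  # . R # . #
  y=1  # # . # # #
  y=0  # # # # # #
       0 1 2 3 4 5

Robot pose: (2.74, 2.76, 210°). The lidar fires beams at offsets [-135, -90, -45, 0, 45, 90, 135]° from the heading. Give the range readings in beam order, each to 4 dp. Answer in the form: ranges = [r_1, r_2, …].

beam 1: φ=-135°, α=75°
  dir = (cos 75°, sin 75°) = (0.2588, 0.9659); from cell (2,2)
  next x-line at t=1.0046, next y-line at t=0.2485; Δt_x=3.8637, Δt_y=1.0353
    y: enter (2,3) at t=0.2485
    x: enter (3,3) at t=1.0046
    y: enter (3,4) at t=1.2837
    y: enter (3,5) at t=2.3190 ← occupied
  → r_1 = 2.3190
beam 2: φ=-90°, α=120°
  dir = (cos 120°, sin 120°) = (-0.5000, 0.8660); from cell (2,2)
  next x-line at t=1.4800, next y-line at t=0.2771; Δt_x=2.0000, Δt_y=1.1547
    y: enter (2,3) at t=0.2771
    y: enter (2,4) at t=1.4318
    x: enter (1,4) at t=1.4800
    y: enter (1,5) at t=2.5865 ← occupied
  → r_2 = 2.5865
beam 3: φ=-45°, α=165°
  dir = (cos 165°, sin 165°) = (-0.9659, 0.2588); from cell (2,2)
  next x-line at t=0.7661, next y-line at t=0.9273; Δt_x=1.0353, Δt_y=3.8637
    x: enter (1,2) at t=0.7661
    y: enter (1,3) at t=0.9273
    x: enter (0,3) at t=1.8014 ← occupied
  → r_3 = 1.8014
beam 4: φ=0°, α=210°
  dir = (cos 210°, sin 210°) = (-0.8660, -0.5000); from cell (2,2)
  next x-line at t=0.8545, next y-line at t=1.5200; Δt_x=1.1547, Δt_y=2.0000
    x: enter (1,2) at t=0.8545
    y: enter (1,1) at t=1.5200 ← occupied
  → r_4 = 1.5200
beam 5: φ=45°, α=255°
  dir = (cos 255°, sin 255°) = (-0.2588, -0.9659); from cell (2,2)
  next x-line at t=2.8591, next y-line at t=0.7868; Δt_x=3.8637, Δt_y=1.0353
    y: enter (2,1) at t=0.7868
    y: enter (2,0) at t=1.8221 ← occupied
  → r_5 = 1.8221
beam 6: φ=90°, α=300°
  dir = (cos 300°, sin 300°) = (0.5000, -0.8660); from cell (2,2)
  next x-line at t=0.5200, next y-line at t=0.8776; Δt_x=2.0000, Δt_y=1.1547
    x: enter (3,2) at t=0.5200 ← occupied
  → r_6 = 0.5200
beam 7: φ=135°, α=345°
  dir = (cos 345°, sin 345°) = (0.9659, -0.2588); from cell (2,2)
  next x-line at t=0.2692, next y-line at t=2.9364; Δt_x=1.0353, Δt_y=3.8637
    x: enter (3,2) at t=0.2692 ← occupied
  → r_7 = 0.2692

ranges = [2.3190, 2.5865, 1.8014, 1.5200, 1.8221, 0.5200, 0.2692]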